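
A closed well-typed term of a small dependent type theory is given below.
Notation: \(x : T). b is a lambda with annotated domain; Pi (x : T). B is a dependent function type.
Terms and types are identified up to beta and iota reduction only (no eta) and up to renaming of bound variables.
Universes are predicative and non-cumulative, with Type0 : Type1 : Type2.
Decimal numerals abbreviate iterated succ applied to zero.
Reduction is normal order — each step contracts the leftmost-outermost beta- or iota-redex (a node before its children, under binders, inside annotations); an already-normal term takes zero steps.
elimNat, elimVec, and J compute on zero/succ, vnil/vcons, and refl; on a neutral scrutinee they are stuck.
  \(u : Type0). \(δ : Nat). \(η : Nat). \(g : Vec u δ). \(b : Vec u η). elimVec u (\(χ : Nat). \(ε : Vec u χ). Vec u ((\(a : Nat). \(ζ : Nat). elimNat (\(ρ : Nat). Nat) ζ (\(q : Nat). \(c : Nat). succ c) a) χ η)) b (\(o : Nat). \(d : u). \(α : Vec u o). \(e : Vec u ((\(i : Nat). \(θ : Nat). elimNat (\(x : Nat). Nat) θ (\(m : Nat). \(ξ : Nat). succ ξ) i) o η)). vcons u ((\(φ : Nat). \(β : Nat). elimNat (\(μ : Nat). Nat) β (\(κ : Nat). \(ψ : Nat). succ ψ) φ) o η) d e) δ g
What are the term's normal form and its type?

normal form:
  \(u : Type0). \(δ : Nat). \(η : Nat). \(g : Vec u δ). \(b : Vec u η). elimVec u (\(χ : Nat). \(ε : Vec u χ). Vec u (elimNat (\(a : Nat). Nat) η (\(ζ : Nat). \(ρ : Nat). succ ρ) χ)) b (\(q : Nat). \(c : u). \(o : Vec u q). \(d : Vec u (elimNat (\(α : Nat). Nat) η (\(e : Nat). \(i : Nat). succ i) q)). vcons u (elimNat (\(θ : Nat). Nat) η (\(x : Nat). \(m : Nat). succ m) q) c d) δ g
inferred type:
  Pi (u : Type0). Pi (δ : Nat). Pi (η : Nat). Pi (g : Vec u δ). Pi (b : Vec u η). Vec u (elimNat (\(χ : Nat). Nat) η (\(ε : Nat). \(a : Nat). succ a) δ)


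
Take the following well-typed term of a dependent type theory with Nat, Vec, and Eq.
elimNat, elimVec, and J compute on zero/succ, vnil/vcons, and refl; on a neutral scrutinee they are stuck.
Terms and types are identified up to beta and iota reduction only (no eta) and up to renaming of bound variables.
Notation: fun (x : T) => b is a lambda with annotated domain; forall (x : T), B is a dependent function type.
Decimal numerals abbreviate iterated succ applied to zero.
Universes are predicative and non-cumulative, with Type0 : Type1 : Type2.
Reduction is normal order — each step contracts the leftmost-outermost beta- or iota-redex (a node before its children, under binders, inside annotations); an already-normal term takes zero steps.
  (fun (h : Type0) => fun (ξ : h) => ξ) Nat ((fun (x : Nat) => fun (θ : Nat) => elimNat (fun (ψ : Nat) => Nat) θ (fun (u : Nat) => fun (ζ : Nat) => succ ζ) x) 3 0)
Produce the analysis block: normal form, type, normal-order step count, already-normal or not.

normal form:
  3
inferred type:
  Nat
steps to reach normal form (normal order): 14
started in normal form: no
first contracted redex: a beta-redex


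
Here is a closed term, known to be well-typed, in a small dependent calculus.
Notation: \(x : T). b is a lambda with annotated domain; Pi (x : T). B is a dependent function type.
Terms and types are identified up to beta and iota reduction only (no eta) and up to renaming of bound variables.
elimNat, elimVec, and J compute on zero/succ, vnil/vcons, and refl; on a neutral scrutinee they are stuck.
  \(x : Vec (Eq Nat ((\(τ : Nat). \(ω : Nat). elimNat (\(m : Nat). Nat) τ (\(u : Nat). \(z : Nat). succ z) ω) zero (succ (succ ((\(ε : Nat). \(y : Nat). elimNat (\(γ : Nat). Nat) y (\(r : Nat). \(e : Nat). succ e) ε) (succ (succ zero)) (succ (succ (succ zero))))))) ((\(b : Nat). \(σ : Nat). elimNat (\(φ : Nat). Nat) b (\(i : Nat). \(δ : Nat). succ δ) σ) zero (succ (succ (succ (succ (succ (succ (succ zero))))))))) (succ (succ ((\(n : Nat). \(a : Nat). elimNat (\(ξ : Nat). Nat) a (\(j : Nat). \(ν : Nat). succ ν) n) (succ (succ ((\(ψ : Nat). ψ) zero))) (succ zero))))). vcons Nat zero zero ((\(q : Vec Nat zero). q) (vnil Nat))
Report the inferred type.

type:
  Pi (x : Vec (Eq Nat (succ (succ (succ (succ (succ (succ (succ zero))))))) (succ (succ (succ (succ (succ (succ (succ zero)))))))) (succ (succ (succ (succ (succ zero)))))). Vec Nat (succ zero)


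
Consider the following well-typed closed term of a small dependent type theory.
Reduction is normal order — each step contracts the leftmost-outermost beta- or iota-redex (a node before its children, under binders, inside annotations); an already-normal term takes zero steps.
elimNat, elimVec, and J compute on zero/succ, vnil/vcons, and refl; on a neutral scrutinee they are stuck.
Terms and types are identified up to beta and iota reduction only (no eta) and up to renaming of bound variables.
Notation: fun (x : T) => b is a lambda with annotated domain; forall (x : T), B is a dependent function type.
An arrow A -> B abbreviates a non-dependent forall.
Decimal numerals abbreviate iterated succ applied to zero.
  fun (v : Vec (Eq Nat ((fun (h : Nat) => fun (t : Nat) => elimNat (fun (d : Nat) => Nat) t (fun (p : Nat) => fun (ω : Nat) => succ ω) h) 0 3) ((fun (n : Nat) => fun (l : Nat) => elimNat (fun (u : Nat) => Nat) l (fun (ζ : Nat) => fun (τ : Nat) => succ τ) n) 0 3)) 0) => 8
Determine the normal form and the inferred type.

normal form:
  fun (v : Vec (Eq Nat 3 3) 0) => 8
inferred type:
  Vec (Eq Nat 3 3) 0 -> Nat
observation: the term reaches its normal form after 6 normal-order steps.


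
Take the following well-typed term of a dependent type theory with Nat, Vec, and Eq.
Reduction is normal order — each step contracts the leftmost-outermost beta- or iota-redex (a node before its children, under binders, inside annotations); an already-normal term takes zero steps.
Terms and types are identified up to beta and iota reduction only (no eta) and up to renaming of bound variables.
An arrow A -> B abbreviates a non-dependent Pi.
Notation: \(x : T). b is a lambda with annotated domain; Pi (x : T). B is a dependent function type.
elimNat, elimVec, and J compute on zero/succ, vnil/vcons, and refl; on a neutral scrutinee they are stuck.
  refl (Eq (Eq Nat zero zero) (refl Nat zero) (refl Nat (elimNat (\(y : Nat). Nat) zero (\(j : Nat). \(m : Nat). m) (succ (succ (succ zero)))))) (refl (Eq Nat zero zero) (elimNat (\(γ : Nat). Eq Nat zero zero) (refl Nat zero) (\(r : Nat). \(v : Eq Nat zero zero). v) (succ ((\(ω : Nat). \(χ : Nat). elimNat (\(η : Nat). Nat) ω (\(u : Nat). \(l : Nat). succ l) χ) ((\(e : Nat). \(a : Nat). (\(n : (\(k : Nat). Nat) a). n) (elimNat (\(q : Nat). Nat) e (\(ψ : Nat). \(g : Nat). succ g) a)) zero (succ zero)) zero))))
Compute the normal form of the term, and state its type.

normal form:
  refl (Eq (Eq Nat zero zero) (refl Nat zero) (refl Nat zero)) (refl (Eq Nat zero zero) (refl Nat zero))
the term's type:
  Eq (Eq (Eq Nat zero zero) (refl Nat zero) (refl Nat zero)) (refl (Eq Nat zero zero) (refl Nat zero)) (refl (Eq Nat zero zero) (refl Nat zero))
observation: the leftmost-outermost redex is an elimNat iota-redex, and normalization takes 27 steps.


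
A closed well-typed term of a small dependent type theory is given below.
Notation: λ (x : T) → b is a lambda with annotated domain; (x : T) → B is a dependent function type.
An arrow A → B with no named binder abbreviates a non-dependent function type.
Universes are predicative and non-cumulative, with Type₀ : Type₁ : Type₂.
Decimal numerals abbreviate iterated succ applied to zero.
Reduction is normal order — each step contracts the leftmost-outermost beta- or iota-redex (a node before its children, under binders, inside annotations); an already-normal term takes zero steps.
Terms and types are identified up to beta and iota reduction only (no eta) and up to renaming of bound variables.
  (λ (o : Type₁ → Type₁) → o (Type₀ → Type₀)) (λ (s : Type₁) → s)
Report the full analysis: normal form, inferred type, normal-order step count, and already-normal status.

resulting normal form:
  Type₀ → Type₀
the term's type:
  Type₁
normal-order step count: 2
term was already normal: no
first contracted redex: a beta-redex


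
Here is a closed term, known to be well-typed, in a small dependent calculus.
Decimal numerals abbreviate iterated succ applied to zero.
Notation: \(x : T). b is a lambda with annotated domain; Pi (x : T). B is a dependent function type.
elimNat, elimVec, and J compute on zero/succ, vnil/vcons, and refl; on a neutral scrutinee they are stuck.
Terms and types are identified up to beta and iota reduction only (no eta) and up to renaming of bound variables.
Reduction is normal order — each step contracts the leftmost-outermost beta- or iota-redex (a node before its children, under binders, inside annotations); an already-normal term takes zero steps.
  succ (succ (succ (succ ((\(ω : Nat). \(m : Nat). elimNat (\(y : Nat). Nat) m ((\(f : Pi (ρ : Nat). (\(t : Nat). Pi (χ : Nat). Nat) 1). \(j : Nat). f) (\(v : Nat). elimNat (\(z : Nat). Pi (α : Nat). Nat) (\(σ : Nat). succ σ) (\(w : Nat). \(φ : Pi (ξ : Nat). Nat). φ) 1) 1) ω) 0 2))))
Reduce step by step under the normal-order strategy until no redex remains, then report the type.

normal-order reduction sequence:
  succ (succ (succ (succ ((\(ω : Nat). \(m : Nat). elimNat (\(y : Nat). Nat) m ((\(f : Pi (ρ : Nat). (\(t : Nat). Pi (χ : Nat). Nat) 1). \(j : Nat). f) (\(v : Nat). elimNat (\(z : Nat). Pi (α : Nat). Nat) (\(σ : Nat). succ σ) (\(w : Nat). \(φ : Pi (ξ : Nat). Nat). φ) 1) 1) ω) 0 2))))
  ~> succ (succ (succ (succ ((\(ω : Nat). elimNat (\(m : Nat). Nat) ω ((\(y : Pi (f : Nat). (\(ρ : Nat). Pi (t : Nat). Nat) 1). \(χ : Nat). y) (\(j : Nat). elimNat (\(v : Nat). Pi (z : Nat). Nat) (\(α : Nat). succ α) (\(σ : Nat). \(w : Pi (φ : Nat). Nat). w) 1) 1) 0) 2))))
  ~> succ (succ (succ (succ (elimNat (\(ω : Nat). Nat) 2 ((\(m : Pi (y : Nat). (\(f : Nat). Pi (ρ : Nat). Nat) 1). \(t : Nat). m) (\(χ : Nat). elimNat (\(j : Nat). Pi (v : Nat). Nat) (\(z : Nat). succ z) (\(α : Nat). \(σ : Pi (w : Nat). Nat). σ) 1) 1) 0))))
  ~> 6
inferred type:
  Nat


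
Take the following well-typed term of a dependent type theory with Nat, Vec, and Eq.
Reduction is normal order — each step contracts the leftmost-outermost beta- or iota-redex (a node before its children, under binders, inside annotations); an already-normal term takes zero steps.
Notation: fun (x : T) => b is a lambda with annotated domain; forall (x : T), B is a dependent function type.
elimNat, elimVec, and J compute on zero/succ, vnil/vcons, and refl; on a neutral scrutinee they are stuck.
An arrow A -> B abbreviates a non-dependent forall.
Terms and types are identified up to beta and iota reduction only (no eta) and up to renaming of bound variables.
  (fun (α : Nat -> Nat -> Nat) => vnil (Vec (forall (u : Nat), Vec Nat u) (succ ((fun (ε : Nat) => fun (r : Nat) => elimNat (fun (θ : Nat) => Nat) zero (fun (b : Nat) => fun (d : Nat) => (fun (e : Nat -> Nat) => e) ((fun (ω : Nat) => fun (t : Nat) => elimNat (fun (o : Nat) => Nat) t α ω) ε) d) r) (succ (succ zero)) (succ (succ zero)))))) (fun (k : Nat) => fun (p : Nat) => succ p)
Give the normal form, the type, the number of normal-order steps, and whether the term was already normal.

reduced normal form:
  vnil (Vec (forall (α : Nat), Vec Nat α) (succ (succ (succ (succ (succ zero))))))
inferred type:
  Vec (Vec (forall (α : Nat), Vec Nat α) (succ (succ (succ (succ (succ zero)))))) zero
reduction steps (normal order): 30
already normal: no
first contracted redex: a beta-redex


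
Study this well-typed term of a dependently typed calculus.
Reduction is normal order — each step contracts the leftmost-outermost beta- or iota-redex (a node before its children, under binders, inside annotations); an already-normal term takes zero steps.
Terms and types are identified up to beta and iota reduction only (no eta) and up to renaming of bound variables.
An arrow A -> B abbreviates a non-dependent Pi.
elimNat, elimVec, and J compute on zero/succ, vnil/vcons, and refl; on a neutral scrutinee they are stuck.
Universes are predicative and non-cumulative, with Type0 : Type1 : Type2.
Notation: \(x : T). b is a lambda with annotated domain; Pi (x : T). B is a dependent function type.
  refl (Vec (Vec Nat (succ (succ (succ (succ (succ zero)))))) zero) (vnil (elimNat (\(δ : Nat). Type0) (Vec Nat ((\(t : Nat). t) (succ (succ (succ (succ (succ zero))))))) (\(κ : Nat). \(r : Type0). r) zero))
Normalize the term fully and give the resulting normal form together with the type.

reduced normal form:
  refl (Vec (Vec Nat (succ (succ (succ (succ (succ zero)))))) zero) (vnil (Vec Nat (succ (succ (succ (succ (succ zero)))))))
the term's type:
  Eq (Vec (Vec Nat (succ (succ (succ (succ (succ zero)))))) zero) (vnil (Vec Nat (succ (succ (succ (succ (succ zero))))))) (vnil (Vec Nat (succ (succ (succ (succ (succ zero)))))))


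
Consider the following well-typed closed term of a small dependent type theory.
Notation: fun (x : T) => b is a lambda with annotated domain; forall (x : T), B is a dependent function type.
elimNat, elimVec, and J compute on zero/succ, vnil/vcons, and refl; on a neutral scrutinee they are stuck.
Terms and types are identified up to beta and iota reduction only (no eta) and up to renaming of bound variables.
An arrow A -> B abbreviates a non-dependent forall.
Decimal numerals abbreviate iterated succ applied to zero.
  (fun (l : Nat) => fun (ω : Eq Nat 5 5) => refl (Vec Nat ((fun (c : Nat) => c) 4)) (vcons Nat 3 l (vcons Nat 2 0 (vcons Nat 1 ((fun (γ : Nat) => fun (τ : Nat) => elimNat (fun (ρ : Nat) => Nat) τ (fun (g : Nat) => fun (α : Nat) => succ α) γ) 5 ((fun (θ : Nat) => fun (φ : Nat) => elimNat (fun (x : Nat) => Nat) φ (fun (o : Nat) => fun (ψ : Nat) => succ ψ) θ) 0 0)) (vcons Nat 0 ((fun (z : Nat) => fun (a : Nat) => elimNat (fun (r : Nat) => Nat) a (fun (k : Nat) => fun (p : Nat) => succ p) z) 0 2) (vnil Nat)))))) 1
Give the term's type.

the term's type:
  Eq Nat 5 5 -> Eq (Vec Nat 4) (vcons Nat 3 1 (vcons Nat 2 0 (vcons Nat 1 5 (vcons Nat 0 2 (vnil Nat))))) (vcons Nat 3 1 (vcons Nat 2 0 (vcons Nat 1 5 (vcons Nat 0 2 (vnil Nat)))))


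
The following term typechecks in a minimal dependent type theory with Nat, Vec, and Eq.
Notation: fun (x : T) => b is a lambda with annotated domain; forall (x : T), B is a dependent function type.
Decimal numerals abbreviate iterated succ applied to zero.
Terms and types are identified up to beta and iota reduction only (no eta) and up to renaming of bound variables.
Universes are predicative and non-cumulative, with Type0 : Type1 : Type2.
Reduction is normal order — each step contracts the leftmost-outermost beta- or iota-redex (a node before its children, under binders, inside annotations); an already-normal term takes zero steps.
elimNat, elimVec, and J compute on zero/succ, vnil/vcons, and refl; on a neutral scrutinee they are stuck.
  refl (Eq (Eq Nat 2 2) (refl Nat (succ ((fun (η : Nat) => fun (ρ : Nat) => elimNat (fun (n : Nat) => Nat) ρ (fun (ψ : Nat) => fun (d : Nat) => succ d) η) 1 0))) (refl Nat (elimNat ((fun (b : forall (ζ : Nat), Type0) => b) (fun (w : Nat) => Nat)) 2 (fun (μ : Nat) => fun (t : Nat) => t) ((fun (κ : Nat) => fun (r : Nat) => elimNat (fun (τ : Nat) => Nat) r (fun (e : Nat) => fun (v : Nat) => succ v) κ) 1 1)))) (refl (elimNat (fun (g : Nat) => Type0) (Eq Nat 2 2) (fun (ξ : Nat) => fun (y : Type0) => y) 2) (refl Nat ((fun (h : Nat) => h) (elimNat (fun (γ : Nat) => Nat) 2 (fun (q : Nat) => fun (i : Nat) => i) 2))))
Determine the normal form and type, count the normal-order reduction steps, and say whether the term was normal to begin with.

normal form:
  refl (Eq (Eq Nat 2 2) (refl Nat 2) (refl Nat 2)) (refl (Eq Nat 2 2) (refl Nat 2))
type:
  Eq (Eq (Eq Nat 2 2) (refl Nat 2) (refl Nat 2)) (refl (Eq Nat 2 2) (refl Nat 2)) (refl (Eq Nat 2 2) (refl Nat 2))
normal-order step count: 35
already normal: no
first contracted redex: a beta-redex


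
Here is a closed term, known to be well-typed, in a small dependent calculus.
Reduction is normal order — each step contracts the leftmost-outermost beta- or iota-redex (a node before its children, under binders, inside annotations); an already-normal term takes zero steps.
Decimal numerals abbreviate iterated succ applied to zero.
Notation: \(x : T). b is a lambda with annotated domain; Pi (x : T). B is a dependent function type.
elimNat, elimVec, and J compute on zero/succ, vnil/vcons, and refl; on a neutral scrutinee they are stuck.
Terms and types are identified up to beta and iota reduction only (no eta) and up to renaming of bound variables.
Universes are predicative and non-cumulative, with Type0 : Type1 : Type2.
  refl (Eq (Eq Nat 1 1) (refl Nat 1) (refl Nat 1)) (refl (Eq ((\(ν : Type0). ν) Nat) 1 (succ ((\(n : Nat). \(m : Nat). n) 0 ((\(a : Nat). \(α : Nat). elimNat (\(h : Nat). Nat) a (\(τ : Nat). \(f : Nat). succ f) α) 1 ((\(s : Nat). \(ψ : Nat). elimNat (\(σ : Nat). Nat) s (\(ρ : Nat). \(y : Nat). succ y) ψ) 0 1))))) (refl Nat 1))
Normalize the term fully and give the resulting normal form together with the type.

reduced normal form:
  refl (Eq (Eq Nat 1 1) (refl Nat 1) (refl Nat 1)) (refl (Eq Nat 1 1) (refl Nat 1))
type:
  Eq (Eq (Eq Nat 1 1) (refl Nat 1) (refl Nat 1)) (refl (Eq Nat 1 1) (refl Nat 1)) (refl (Eq Nat 1 1) (refl Nat 1))
observation: reduction starts at a beta-redex, and 3 normal-order steps reach the normal form.


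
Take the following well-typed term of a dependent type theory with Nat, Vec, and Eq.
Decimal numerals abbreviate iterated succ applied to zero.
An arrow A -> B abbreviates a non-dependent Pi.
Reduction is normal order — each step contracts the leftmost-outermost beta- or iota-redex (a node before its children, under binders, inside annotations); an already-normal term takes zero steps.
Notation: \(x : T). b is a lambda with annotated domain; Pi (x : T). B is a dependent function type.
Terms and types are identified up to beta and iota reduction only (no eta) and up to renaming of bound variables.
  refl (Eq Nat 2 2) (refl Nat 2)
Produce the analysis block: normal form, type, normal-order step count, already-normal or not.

normal form:
  refl (Eq Nat 2 2) (refl Nat 2)
inferred type:
  Eq (Eq Nat 2 2) (refl Nat 2) (refl Nat 2)
normal-order step count: 0
already normal: yes


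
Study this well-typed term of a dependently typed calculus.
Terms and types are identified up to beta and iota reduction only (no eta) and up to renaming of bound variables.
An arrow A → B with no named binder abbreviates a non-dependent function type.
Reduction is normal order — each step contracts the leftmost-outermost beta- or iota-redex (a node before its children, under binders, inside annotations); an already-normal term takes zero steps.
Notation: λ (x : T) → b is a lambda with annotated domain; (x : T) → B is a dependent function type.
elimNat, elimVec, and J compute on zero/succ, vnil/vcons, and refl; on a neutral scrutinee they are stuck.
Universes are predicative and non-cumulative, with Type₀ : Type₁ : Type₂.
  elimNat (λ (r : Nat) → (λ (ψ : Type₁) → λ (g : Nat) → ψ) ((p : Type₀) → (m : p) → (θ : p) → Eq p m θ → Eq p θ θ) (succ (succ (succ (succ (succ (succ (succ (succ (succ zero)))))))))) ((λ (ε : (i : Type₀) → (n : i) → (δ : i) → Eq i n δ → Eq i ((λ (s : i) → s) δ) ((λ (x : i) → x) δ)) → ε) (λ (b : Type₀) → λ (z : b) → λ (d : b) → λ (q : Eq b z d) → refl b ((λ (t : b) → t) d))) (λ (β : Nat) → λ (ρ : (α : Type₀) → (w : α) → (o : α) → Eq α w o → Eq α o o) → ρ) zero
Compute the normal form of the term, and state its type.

resulting normal form:
  λ (r : Type₀) → λ (ψ : r) → λ (g : r) → λ (p : Eq r ψ g) → refl r g
type:
  (r : Type₀) → (ψ : r) → (g : r) → Eq r ψ g → Eq r g g
observation: 3 normal-order steps separate the term from its normal form.


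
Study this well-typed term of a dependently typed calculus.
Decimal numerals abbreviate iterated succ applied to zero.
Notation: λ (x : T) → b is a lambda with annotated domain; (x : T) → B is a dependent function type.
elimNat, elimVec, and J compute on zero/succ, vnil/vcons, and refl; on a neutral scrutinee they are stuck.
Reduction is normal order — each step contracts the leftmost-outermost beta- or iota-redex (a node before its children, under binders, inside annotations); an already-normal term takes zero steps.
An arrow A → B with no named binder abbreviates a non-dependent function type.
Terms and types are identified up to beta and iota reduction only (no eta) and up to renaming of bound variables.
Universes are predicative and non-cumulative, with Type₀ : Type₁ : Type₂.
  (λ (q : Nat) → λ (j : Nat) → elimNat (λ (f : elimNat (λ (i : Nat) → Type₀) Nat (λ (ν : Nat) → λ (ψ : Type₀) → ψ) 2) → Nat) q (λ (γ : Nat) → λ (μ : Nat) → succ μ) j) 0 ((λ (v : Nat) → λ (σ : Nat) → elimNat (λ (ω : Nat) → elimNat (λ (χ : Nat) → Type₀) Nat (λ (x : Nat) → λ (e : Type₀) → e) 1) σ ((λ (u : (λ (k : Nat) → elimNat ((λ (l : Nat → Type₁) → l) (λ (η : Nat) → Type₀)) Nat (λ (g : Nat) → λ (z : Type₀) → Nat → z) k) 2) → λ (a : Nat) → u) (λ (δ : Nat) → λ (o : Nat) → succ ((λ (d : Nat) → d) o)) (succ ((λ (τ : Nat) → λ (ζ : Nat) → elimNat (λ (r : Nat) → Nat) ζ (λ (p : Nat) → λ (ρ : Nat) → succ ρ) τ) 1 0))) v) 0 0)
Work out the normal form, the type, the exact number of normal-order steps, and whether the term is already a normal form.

reduced normal form:
  0
type:
  Nat
normal-order step count: 13
started in normal form: no
first redex: a beta-redex


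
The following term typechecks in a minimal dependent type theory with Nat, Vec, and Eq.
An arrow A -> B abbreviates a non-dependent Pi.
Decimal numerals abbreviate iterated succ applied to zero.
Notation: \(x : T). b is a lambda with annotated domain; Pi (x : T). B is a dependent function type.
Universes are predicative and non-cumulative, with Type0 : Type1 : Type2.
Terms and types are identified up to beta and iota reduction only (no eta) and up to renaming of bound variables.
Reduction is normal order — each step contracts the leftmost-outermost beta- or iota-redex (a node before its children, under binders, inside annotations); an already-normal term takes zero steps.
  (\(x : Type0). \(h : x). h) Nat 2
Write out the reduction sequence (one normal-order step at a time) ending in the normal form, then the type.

normal-order reduction:
  (\(x : Type0). \(h : x). h) Nat 2
  ~> (\(x : Nat). x) 2
  ~> 2
type:
  Nat


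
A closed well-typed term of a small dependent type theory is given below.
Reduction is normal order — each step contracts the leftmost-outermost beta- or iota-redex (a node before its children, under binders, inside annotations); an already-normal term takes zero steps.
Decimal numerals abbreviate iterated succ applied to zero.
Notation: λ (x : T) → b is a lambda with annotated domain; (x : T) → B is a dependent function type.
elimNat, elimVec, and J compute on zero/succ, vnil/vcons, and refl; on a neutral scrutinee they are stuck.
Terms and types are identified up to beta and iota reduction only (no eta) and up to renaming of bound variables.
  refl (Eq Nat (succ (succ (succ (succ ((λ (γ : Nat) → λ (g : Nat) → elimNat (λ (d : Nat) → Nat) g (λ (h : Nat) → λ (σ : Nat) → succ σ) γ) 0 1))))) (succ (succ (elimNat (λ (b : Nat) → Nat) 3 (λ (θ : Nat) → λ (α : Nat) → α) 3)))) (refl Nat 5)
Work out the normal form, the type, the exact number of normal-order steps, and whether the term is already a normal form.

resulting normal form:
  refl (Eq Nat 5 5) (refl Nat 5)
the term's type:
  Eq (Eq Nat 5 5) (refl Nat 5) (refl Nat 5)
reduction steps (normal order): 13
started in normal form: no
first contracted redex: a beta-redex


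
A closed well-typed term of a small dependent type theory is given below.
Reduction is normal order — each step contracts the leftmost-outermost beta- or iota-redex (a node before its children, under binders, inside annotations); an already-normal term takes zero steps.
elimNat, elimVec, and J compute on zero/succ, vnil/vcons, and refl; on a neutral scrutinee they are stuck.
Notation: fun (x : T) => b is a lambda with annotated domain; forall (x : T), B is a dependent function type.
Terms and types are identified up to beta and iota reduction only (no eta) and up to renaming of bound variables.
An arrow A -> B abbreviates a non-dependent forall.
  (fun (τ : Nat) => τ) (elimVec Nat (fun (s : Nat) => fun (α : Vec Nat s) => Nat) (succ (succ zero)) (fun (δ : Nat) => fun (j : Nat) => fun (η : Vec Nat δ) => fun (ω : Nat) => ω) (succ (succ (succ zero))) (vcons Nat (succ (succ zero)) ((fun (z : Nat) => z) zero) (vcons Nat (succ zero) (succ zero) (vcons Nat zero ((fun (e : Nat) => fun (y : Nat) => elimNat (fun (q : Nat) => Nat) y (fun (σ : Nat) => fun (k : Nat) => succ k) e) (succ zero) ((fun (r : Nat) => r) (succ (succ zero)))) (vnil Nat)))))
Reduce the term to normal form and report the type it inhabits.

resulting normal form:
  succ (succ zero)
inferred type:
  Nat


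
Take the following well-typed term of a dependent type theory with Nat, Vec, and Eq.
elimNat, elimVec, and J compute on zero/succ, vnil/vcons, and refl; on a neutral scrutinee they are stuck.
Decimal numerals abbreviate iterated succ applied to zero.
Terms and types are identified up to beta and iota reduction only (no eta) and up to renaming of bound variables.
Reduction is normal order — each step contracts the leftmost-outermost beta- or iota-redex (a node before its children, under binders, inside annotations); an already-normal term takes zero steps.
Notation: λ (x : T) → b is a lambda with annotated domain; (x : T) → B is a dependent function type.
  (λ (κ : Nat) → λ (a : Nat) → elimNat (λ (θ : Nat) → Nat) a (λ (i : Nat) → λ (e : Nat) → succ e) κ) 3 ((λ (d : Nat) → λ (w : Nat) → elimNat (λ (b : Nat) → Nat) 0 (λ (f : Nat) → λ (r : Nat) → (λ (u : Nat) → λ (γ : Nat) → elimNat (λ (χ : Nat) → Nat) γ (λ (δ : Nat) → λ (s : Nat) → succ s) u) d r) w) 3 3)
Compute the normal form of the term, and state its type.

resulting normal form:
  12
the term's type:
  Nat


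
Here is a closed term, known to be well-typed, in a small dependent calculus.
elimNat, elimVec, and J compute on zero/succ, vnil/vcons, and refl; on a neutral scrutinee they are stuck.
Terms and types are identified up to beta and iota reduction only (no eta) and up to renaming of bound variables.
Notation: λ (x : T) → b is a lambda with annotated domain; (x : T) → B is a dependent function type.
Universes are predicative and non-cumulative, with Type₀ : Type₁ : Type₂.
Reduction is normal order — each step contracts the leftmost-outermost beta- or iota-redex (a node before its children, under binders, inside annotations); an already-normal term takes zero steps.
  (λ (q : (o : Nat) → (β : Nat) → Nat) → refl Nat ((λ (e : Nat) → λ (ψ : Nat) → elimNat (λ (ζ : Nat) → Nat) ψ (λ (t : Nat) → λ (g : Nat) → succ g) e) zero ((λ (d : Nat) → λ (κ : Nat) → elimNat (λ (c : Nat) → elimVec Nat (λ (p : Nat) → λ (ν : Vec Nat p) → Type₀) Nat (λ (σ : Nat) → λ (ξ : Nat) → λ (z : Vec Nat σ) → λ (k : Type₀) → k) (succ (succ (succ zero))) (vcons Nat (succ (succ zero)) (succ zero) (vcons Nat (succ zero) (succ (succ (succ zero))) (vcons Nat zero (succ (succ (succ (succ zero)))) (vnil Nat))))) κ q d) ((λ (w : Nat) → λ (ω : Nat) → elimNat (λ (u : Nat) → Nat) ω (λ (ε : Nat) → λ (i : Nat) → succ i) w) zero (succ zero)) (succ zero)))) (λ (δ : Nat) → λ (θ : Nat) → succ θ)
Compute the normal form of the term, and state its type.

resulting normal form:
  refl Nat (succ (succ zero))
the term's type:
  Eq Nat (succ (succ zero)) (succ (succ zero))
observation: the leftmost-outermost redex is a beta-redex, and normalization takes 29 steps.


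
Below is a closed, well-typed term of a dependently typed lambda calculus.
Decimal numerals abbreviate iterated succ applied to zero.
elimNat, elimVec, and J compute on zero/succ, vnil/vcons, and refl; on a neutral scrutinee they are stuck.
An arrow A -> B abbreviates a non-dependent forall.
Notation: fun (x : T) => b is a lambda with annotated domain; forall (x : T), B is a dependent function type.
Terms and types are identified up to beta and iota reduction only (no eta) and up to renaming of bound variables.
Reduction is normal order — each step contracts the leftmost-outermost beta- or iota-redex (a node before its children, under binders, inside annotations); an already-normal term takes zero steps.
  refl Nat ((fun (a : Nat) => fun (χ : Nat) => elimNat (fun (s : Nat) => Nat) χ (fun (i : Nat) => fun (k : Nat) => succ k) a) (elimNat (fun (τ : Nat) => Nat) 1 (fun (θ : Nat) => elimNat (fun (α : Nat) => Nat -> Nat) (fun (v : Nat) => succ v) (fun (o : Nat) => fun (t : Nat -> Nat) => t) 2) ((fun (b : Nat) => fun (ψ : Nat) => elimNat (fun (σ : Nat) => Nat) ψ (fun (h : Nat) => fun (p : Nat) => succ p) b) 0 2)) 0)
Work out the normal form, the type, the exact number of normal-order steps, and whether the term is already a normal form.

reduced normal form:
  refl Nat 3
the term's type:
  Eq Nat 3 3
normal-order step count: 29
started in normal form: no
first redex: a beta-redex


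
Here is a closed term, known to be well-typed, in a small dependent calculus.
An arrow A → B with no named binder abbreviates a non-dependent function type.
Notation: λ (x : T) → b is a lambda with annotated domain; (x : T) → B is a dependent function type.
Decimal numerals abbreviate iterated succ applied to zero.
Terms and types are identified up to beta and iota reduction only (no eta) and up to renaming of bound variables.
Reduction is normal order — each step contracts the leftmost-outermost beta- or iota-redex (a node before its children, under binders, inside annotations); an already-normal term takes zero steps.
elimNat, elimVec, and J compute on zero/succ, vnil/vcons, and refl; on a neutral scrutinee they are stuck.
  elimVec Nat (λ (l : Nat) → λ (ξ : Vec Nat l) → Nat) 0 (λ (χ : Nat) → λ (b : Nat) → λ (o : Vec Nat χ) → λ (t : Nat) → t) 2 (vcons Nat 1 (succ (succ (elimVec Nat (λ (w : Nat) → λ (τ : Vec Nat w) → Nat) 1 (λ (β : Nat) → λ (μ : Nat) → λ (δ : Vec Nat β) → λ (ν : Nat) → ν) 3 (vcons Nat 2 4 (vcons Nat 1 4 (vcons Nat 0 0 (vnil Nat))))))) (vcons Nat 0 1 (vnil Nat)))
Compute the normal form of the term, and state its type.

normal form:
  0
the term's type:
  Nat


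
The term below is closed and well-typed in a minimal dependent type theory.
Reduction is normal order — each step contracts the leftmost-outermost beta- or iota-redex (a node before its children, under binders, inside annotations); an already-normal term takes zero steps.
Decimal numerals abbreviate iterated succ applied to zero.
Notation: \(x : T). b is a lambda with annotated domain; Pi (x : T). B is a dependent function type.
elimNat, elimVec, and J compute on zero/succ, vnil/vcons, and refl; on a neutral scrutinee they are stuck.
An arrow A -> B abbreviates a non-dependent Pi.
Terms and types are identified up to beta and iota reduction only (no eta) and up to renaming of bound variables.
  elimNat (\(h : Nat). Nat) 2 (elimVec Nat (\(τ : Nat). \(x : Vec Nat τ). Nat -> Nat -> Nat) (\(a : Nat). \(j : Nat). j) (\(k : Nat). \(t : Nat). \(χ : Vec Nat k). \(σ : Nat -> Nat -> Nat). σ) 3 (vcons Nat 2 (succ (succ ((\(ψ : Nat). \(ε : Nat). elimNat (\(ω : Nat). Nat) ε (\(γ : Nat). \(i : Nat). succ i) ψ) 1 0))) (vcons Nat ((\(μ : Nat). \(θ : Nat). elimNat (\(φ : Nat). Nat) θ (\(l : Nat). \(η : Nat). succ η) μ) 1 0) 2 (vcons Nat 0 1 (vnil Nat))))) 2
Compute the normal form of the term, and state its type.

normal form:
  2
type:
  Nat


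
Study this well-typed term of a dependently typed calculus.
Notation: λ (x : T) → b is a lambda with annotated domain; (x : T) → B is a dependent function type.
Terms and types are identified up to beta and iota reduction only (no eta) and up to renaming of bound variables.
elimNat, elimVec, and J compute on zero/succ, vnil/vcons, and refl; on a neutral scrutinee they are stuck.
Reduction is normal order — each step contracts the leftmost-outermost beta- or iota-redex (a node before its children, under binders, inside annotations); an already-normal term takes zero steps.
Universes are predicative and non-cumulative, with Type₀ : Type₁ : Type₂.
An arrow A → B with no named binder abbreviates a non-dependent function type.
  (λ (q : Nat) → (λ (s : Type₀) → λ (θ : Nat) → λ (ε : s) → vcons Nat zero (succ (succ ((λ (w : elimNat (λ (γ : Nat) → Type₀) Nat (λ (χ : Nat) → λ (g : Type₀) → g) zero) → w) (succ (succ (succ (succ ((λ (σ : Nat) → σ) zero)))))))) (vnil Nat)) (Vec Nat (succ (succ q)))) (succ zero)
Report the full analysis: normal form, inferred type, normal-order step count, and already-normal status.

reduced normal form:
  λ (q : Nat) → λ (s : Vec Nat (succ (succ (succ zero)))) → vcons Nat zero (succ (succ (succ (succ (succ (succ zero)))))) (vnil Nat)
type:
  Nat → Vec Nat (succ (succ (succ zero))) → Vec Nat (succ zero)
normal-order step count: 4
term was already normal: no
first redex: a beta-redex


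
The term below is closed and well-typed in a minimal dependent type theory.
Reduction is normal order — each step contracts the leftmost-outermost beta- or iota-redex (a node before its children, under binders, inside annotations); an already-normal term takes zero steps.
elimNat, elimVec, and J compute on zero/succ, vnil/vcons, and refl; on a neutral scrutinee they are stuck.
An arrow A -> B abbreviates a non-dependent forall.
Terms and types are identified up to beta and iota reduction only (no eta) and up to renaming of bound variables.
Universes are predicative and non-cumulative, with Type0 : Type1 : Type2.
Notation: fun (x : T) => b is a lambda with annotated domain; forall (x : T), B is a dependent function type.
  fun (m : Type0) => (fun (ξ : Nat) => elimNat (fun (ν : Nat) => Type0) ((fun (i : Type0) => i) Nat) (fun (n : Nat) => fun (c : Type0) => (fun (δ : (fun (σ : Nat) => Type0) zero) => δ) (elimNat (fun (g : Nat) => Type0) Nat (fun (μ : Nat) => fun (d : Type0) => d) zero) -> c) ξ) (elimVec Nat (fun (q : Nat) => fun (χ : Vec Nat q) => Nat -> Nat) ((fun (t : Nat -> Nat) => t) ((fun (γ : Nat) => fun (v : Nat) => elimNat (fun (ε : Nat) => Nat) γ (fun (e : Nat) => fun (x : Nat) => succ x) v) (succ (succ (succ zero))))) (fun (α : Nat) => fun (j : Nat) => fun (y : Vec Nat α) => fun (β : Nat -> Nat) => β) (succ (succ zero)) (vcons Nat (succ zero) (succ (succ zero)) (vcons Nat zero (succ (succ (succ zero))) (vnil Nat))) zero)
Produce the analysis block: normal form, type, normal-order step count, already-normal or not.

resulting normal form:
  fun (m : Type0) => Nat -> Nat -> Nat -> Nat
the term's type:
  Type0 -> Type0
steps to reach normal form (normal order): 29
started in normal form: no
first redex: a beta-redex


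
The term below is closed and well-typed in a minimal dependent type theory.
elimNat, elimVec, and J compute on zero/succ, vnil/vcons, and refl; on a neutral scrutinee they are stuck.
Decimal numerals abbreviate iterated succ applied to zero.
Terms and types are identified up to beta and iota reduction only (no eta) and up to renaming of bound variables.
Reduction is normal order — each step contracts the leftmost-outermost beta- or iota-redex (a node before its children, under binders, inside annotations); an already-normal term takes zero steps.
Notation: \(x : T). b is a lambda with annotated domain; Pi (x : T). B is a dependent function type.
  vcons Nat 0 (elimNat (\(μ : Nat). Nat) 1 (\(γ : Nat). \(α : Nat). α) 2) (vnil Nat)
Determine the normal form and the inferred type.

reduced normal form:
  vcons Nat 0 1 (vnil Nat)
type:
  Vec Nat 1
observation: normalization takes exactly 7 steps under the normal-order strategy.


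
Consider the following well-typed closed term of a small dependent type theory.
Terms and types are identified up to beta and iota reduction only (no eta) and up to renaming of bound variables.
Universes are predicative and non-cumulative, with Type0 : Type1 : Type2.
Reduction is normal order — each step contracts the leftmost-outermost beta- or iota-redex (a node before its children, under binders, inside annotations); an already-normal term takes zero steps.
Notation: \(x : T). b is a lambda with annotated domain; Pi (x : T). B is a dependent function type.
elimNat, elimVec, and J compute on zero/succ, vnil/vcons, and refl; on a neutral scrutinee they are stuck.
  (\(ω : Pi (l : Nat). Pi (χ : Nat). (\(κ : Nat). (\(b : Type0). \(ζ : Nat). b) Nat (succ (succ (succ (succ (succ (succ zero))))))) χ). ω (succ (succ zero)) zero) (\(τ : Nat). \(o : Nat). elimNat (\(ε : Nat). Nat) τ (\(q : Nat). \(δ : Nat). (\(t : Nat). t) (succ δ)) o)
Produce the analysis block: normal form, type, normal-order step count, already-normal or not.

resulting normal form:
  succ (succ zero)
the term's type:
  Nat
steps to reach normal form (normal order): 4
started in normal form: no
first contracted redex: a beta-redex


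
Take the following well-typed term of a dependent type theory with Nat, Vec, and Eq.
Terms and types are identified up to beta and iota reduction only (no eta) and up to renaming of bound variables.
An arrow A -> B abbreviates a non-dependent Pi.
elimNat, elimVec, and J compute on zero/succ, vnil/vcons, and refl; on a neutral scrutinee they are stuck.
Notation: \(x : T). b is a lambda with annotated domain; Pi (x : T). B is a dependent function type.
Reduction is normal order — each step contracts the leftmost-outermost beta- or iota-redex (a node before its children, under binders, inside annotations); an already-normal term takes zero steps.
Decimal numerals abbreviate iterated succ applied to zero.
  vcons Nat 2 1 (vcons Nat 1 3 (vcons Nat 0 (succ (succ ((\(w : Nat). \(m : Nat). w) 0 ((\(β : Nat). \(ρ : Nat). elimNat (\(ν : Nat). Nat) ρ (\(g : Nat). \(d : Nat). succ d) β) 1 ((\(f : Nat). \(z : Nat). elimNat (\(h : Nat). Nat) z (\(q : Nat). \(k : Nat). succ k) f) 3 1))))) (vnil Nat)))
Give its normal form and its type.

resulting normal form:
  vcons Nat 2 1 (vcons Nat 1 3 (vcons Nat 0 2 (vnil Nat)))
type:
  Vec Nat 3


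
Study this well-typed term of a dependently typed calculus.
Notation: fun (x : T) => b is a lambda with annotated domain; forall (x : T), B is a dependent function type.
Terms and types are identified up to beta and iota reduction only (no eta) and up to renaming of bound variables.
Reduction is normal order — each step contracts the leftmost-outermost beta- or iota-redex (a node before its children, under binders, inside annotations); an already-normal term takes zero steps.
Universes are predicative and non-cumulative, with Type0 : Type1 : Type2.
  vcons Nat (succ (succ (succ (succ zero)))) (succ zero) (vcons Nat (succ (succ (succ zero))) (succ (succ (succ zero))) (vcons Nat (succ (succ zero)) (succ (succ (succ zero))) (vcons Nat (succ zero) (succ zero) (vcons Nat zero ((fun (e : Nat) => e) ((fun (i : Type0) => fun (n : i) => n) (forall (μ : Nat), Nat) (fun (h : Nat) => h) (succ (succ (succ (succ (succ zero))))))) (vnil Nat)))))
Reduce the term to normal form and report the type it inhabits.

normal form:
  vcons Nat (succ (succ (succ (succ zero)))) (succ zero) (vcons Nat (succ (succ (succ zero))) (succ (succ (succ zero))) (vcons Nat (succ (succ zero)) (succ (succ (succ zero))) (vcons Nat (succ zero) (succ zero) (vcons Nat zero (succ (succ (succ (succ (succ zero))))) (vnil Nat)))))
the term's type:
  Vec Nat (succ (succ (succ (succ (succ zero)))))
observation: normalization takes exactly 4 steps under the normal-order strategy.


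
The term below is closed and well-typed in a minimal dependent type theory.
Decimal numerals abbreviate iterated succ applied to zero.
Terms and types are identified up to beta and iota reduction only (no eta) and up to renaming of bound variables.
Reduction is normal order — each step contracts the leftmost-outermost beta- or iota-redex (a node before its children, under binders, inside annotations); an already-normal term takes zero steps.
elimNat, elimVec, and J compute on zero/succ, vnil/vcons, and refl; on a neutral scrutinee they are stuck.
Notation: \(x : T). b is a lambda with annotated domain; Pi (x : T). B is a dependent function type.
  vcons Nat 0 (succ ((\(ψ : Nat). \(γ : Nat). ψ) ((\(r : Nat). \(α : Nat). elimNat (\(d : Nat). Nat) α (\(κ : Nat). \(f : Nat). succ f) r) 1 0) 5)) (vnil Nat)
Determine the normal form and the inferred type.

resulting normal form:
  vcons Nat 0 2 (vnil Nat)
the term's type:
  Vec Nat 1
observation: 8 normal-order steps normalize the term, beginning with a beta-redex.
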